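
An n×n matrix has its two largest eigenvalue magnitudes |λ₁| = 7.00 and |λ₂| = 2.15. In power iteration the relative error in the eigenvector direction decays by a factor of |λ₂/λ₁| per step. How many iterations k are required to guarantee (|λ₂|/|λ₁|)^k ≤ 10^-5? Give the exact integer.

10

|λ₂/λ₁| = 2.15/7.00 = 0.30714
Need k ≥ ln(10^-5) / ln(0.30714) = -11.5129 / -1.1804 ≈ 9.753
Smallest integer k satisfying the bound: 10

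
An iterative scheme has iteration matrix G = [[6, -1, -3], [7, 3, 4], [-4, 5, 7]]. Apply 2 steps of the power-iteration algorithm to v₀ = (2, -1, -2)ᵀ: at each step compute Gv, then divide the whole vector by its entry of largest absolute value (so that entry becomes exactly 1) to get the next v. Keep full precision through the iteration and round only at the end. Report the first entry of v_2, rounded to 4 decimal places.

Gv0 = (19.00000, 3.00000, -27.00000); divide by -27.00000 → v1 = (-0.70370, -0.11111, 1.00000)
Gv1 = (-7.11111, -1.25926, 9.25926); divide by 9.25926 → v2 = (-0.76800, -0.13600, 1.00000)
Requested entry of v2: 192/-250 = -0.7680

-0.7680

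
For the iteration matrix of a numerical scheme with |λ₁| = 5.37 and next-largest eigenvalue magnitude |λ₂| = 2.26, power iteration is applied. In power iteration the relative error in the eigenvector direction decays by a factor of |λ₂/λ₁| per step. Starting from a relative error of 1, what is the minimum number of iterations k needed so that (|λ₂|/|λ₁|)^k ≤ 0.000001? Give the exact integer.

|λ₂/λ₁| = 2.26/5.37 = 0.42086
Need k ≥ ln(0.000001) / ln(0.42086) = -13.8155 / -0.8655 ≈ 15.963
Smallest integer k satisfying the bound: 16

16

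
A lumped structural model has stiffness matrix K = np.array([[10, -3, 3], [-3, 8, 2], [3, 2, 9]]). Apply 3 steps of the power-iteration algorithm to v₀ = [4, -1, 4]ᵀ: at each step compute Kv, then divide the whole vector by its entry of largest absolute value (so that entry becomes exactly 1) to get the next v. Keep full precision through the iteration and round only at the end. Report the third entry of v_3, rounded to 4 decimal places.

Kv0 = (55.00000, -12.00000, 46.00000); divide by 55.00000 → v1 = (1.00000, -0.21818, 0.83636)
Kv1 = (13.16364, -3.07273, 10.09091); divide by 13.16364 → v2 = (1.00000, -0.23343, 0.76657)
Kv2 = (13.00000, -3.33425, 9.43232); divide by 13.00000 → v3 = (1.00000, -0.25648, 0.72556)
Requested entry of v3: 6829/9412 = 0.7256

0.7256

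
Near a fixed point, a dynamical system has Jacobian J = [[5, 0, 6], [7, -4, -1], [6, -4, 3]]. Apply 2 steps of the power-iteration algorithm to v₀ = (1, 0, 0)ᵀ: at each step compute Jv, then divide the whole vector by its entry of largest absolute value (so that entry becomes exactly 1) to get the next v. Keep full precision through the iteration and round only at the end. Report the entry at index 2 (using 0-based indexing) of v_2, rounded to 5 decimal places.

0.32787

Jv0 = (5.000000, 7.000000, 6.000000); divide by 7.000000 → v1 = (0.714286, 1.000000, 0.857143)
Jv1 = (8.714286, 0.142857, 2.857143); divide by 8.714286 → v2 = (1.000000, 0.016393, 0.327869)
Requested entry of v2: 20/61 = 0.32787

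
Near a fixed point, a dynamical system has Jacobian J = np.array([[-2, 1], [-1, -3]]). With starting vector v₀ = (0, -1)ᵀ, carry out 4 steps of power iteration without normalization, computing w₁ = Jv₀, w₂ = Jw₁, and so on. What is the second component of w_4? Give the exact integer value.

-39

w1 = Jv₀ = ((-2)·0 + 1·(-1); (-1)·0 + (-3)·(-1)) = (-1, 3)
w2 = Jw1 = ((-2)·(-1) + 1·3; (-1)·(-1) + (-3)·3) = (5, -8)
w3 = Jw2 = (-18, 19)
w4 = Jw3 = (55, -39)
The requested component of w4 is -39.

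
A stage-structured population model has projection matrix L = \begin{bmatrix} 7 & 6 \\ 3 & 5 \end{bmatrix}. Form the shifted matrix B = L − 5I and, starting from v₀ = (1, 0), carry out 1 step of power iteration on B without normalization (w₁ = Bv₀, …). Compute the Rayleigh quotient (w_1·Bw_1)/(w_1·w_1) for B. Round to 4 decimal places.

B = L − 5I has rows (2, 6); (3, 0)
w1 = Bv₀ = (2·1 + 6·0; 3·1 + 0·0) = (2, 3)
Bw1 = (22, 6)
w1·Bw1 = 62; w1·w1 = 13; μ ≈ 62/13 = 4.7692

μ ≈ 4.7692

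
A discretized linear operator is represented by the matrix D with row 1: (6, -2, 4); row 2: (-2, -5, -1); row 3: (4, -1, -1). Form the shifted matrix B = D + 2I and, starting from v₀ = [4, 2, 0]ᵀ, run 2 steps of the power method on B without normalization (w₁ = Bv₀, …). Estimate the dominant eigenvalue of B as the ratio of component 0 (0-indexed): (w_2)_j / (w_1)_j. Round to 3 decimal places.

μ ≈ 11.000

B = D + 2I has rows (8, -2, 4); (-2, -3, -1); (4, -1, 1)
w1 = Bv₀ = (8·4 + (-2)·2 + 4·0; (-2)·4 + (-3)·2 + (-1)·0; 4·4 + (-1)·2 + 1·0) = (28, -14, 14)
w2 = Bw1 = (8·28 + (-2)·(-14) + 4·14; (-2)·28 + (-3)·(-14) + (-1)·14; 4·28 + (-1)·(-14) + 1·14) = (308, -28, 140)
Ratio: 308/28 = 11.000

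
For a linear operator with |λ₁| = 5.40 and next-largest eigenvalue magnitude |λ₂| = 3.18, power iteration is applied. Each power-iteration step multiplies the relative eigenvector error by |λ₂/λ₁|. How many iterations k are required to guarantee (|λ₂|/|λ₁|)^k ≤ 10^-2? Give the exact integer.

9

|λ₂/λ₁| = 3.18/5.40 = 0.58889
Need k ≥ ln(10^-2) / ln(0.58889) = -4.6052 / -0.5295 ≈ 8.697
Smallest integer k satisfying the bound: 9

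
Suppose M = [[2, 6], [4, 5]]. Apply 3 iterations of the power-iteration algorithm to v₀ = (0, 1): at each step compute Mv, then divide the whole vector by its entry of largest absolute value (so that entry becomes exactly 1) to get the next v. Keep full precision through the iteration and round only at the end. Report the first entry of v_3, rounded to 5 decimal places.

Mv0 = (6.000000, 5.000000); divide by 6.000000 → v1 = (1.000000, 0.833333)
Mv1 = (7.000000, 8.166667); divide by 8.166667 → v2 = (0.857143, 1.000000)
Mv2 = (7.714286, 8.428571); divide by 8.428571 → v3 = (0.915254, 1.000000)
Requested entry of v3: 378/413 = 0.91525

0.91525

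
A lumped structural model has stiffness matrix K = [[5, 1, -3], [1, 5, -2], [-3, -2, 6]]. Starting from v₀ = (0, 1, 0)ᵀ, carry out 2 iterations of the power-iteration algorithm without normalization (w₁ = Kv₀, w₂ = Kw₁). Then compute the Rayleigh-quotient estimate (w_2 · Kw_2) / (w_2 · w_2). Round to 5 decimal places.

8.92195

w1 = Kv₀ = (5·0 + 1·1 + (-3)·0; 1·0 + 5·1 + (-2)·0; (-3)·0 + (-2)·1 + 6·0) = (1, 5, -2)
w2 = Kw1 = (5·1 + 1·5 + (-3)·(-2); 1·1 + 5·5 + (-2)·(-2); (-3)·1 + (-2)·5 + 6·(-2)) = (16, 30, -25)
Kw2 = (185, 216, -258)
w2·Kw2 = 16·185 + 30·216 + (-25)·(-258) = 15890; w2·w2 = 16·16 + 30·30 + (-25)·(-25) = 1781
λ ≈ 15890/1781 = 8.92195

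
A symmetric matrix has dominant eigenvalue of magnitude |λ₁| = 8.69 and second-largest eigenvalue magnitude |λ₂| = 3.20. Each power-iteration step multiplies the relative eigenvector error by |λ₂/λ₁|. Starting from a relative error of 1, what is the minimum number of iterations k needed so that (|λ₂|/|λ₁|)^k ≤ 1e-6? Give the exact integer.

14

|λ₂/λ₁| = 3.20/8.69 = 0.36824
Need k ≥ ln(1e-6) / ln(0.36824) = -13.8155 / -0.9990 ≈ 13.829
Smallest integer k satisfying the bound: 14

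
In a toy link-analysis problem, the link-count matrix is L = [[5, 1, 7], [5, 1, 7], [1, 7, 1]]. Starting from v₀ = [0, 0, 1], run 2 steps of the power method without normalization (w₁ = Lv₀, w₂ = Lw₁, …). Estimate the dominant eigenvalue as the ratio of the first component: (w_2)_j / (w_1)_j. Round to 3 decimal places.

w1 = Lv₀ = (7, 7, 1)
w2 = Lw1 = (49, 49, 57)
Ratio at component: 49 / 7 = 7.000

7.000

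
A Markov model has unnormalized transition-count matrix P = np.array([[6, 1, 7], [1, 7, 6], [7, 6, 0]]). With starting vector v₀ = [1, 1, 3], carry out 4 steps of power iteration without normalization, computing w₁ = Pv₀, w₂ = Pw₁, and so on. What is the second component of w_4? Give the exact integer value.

w1 = Pv₀ = (28, 26, 13)
w2 = Pw1 = (285, 288, 352)
w3 = Pw2 = (4462, 4413, 3723)
w4 = Pw3 = (57246, 57691, 57712)
The requested component of w4 is 57691.

57691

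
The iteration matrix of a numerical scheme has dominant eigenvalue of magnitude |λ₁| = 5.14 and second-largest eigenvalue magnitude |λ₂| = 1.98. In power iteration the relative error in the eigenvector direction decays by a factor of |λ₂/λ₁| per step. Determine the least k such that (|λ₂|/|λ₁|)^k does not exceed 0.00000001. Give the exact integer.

|λ₂/λ₁| = 1.98/5.14 = 0.38521
Need k ≥ ln(0.00000001) / ln(0.38521) = -18.4207 / -0.9540 ≈ 19.310
Smallest integer k satisfying the bound: 20

20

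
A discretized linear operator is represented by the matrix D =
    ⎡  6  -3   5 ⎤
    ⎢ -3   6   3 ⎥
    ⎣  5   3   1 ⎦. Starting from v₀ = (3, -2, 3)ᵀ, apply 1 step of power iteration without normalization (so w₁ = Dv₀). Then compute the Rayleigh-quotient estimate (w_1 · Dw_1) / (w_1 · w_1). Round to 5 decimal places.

9.26368

w1 = Dv₀ = (39, -12, 12)
Dw1 = (330, -153, 171)
w1·Dw1 = 39·330 + (-12)·(-153) + 12·171 = 16758; w1·w1 = 39·39 + (-12)·(-12) + 12·12 = 1809
λ ≈ 16758/1809 = 9.26368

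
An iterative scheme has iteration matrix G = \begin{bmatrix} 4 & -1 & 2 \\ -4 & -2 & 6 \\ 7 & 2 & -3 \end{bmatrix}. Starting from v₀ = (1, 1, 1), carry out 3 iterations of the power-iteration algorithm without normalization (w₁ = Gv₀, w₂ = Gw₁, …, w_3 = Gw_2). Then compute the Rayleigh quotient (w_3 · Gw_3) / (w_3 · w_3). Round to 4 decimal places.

w1 = Gv₀ = (5, 0, 6)
w2 = Gw1 = (32, 16, 17)
w3 = Gw2 = (146, -58, 205)
Gw3 = (1052, 762, 291)
w3·Gw3 = 146·1052 + (-58)·762 + 205·291 = 169051; w3·w3 = 146·146 + (-58)·(-58) + 205·205 = 66705
λ ≈ 169051/66705 = 2.5343

2.5343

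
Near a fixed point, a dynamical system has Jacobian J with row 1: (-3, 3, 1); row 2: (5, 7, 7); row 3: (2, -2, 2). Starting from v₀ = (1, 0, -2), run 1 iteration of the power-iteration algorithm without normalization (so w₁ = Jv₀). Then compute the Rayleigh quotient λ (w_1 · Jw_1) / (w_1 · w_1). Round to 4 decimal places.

λ ≈ 8.9091

w1 = Jv₀ = (-5, -9, -2)
Jw1 = (-14, -102, 4)
w1·Jw1 = (-5)·(-14) + (-9)·(-102) + (-2)·4 = 980; w1·w1 = (-5)·(-5) + (-9)·(-9) + (-2)·(-2) = 110
λ ≈ 980/110 = 8.9091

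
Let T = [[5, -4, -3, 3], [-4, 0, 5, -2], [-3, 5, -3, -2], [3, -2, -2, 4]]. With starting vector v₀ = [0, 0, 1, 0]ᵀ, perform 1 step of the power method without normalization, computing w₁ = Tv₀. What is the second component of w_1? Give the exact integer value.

w1 = Tv₀ = (-3, 5, -3, -2)
The requested component of w1 is 5.

5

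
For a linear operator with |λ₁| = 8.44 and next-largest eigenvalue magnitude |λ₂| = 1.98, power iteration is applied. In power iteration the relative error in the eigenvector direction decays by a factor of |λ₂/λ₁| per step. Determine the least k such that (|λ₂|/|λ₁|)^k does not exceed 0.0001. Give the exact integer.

7

|λ₂/λ₁| = 1.98/8.44 = 0.23460
Need k ≥ ln(0.0001) / ln(0.23460) = -9.2103 / -1.4499 ≈ 6.352
Smallest integer k satisfying the bound: 7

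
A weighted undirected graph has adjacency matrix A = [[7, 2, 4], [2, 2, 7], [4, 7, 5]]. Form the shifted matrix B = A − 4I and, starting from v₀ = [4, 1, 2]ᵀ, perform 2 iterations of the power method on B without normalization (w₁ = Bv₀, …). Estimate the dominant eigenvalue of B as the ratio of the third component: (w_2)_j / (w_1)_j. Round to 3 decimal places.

B = A − 4I has rows (3, 2, 4); (2, -2, 7); (4, 7, 1)
w1 = Bv₀ = (3·4 + 2·1 + 4·2; 2·4 + (-2)·1 + 7·2; 4·4 + 7·1 + 1·2) = (22, 20, 25)
w2 = Bw1 = (3·22 + 2·20 + 4·25; 2·22 + (-2)·20 + 7·25; 4·22 + 7·20 + 1·25) = (206, 179, 253)
Ratio: 253/25 = 10.120

10.120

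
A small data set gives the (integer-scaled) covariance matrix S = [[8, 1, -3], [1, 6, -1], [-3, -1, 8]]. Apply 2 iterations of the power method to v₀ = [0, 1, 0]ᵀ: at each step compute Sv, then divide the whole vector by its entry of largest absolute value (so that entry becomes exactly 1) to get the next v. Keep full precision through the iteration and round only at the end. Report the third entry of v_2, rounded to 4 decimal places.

-0.4474

Sv0 = (1.00000, 6.00000, -1.00000); divide by 6.00000 → v1 = (0.16667, 1.00000, -0.16667)
Sv1 = (2.83333, 6.33333, -2.83333); divide by 6.33333 → v2 = (0.44737, 1.00000, -0.44737)
Requested entry of v2: -17/38 = -0.4474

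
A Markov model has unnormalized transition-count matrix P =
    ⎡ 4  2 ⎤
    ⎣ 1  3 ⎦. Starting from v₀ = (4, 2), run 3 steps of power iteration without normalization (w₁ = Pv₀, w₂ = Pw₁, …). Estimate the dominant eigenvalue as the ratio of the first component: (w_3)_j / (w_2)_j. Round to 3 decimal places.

w1 = Pv₀ = (4·4 + 2·2; 1·4 + 3·2) = (20, 10)
w2 = Pw1 = (4·20 + 2·10; 1·20 + 3·10) = (100, 50)
w3 = Pw2 = (500, 250)
Ratio at component: 500 / 100 = 5.000

5.000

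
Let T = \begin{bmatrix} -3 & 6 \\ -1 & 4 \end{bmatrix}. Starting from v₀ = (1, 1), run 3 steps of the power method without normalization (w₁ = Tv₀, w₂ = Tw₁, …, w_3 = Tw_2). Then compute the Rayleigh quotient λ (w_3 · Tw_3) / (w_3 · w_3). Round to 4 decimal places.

w1 = Tv₀ = (3, 3)
w2 = Tw1 = (9, 9)
w3 = Tw2 = (27, 27)
Tw3 = (81, 81)
w3·Tw3 = 27·81 + 27·81 = 4374; w3·w3 = 27·27 + 27·27 = 1458
λ ≈ 4374/1458 = 3.0000

3.0000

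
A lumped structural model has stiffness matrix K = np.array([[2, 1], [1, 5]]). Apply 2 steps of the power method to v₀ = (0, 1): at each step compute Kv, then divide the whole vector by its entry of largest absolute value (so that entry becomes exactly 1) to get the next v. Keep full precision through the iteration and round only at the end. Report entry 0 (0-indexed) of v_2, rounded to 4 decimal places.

0.2692

Kv0 = (1.00000, 5.00000); divide by 5.00000 → v1 = (0.20000, 1.00000)
Kv1 = (1.40000, 5.20000); divide by 5.20000 → v2 = (0.26923, 1.00000)
Requested entry of v2: 7/26 = 0.2692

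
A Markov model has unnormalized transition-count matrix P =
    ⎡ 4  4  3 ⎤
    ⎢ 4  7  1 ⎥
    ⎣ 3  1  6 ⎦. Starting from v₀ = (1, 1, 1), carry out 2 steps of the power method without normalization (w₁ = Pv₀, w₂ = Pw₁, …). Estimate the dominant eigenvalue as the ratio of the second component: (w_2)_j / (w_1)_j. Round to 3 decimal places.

11.500

w1 = Pv₀ = (4·1 + 4·1 + 3·1; 4·1 + 7·1 + 1·1; 3·1 + 1·1 + 6·1) = (11, 12, 10)
w2 = Pw1 = (4·11 + 4·12 + 3·10; 4·11 + 7·12 + 1·10; 3·11 + 1·12 + 6·10) = (122, 138, 105)
Ratio at component: 138 / 12 = 11.500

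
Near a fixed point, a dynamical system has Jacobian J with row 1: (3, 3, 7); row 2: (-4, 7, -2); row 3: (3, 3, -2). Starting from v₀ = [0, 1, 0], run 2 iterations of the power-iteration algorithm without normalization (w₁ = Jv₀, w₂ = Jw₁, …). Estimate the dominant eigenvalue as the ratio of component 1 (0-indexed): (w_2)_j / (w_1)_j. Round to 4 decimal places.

4.4286

w1 = Jv₀ = (3·0 + 3·1 + 7·0; (-4)·0 + 7·1 + (-2)·0; 3·0 + 3·1 + (-2)·0) = (3, 7, 3)
w2 = Jw1 = (3·3 + 3·7 + 7·3; (-4)·3 + 7·7 + (-2)·3; 3·3 + 3·7 + (-2)·3) = (51, 31, 24)
Ratio at component: 31 / 7 = 4.4286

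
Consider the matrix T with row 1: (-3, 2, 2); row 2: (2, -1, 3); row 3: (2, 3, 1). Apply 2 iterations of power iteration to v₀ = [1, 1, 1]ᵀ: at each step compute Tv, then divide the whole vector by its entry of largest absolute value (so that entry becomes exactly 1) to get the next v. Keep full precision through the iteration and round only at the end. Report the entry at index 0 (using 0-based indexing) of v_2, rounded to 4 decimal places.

0.8500

Tv0 = (1.00000, 4.00000, 6.00000); divide by 6.00000 → v1 = (0.16667, 0.66667, 1.00000)
Tv1 = (2.83333, 2.66667, 3.33333); divide by 3.33333 → v2 = (0.85000, 0.80000, 1.00000)
Requested entry of v2: 17/20 = 0.8500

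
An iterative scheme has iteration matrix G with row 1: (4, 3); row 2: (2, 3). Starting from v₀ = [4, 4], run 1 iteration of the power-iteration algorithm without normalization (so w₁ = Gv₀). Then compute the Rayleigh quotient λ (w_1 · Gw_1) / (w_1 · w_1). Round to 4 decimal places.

w1 = Gv₀ = (4·4 + 3·4; 2·4 + 3·4) = (28, 20)
Gw1 = (172, 116)
w1·Gw1 = 28·172 + 20·116 = 7136; w1·w1 = 28·28 + 20·20 = 1184
λ ≈ 7136/1184 = 6.0270

λ ≈ 6.0270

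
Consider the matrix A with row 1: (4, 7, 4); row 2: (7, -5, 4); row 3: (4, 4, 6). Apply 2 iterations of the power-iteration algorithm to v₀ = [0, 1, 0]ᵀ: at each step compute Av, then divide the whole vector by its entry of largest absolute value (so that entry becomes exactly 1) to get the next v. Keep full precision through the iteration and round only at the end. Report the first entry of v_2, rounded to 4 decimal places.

Av0 = (7.00000, -5.00000, 4.00000); divide by 7.00000 → v1 = (1.00000, -0.71429, 0.57143)
Av1 = (1.28571, 12.85714, 4.57143); divide by 12.85714 → v2 = (0.10000, 1.00000, 0.35556)
Requested entry of v2: 9/90 = 0.1000

0.1000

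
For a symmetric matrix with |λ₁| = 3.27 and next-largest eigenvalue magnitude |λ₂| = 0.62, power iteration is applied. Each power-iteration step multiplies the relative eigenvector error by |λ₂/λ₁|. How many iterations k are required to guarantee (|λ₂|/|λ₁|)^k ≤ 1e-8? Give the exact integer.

12

|λ₂/λ₁| = 0.62/3.27 = 0.18960
Need k ≥ ln(1e-8) / ln(0.18960) = -18.4207 / -1.6628 ≈ 11.078
Smallest integer k satisfying the bound: 12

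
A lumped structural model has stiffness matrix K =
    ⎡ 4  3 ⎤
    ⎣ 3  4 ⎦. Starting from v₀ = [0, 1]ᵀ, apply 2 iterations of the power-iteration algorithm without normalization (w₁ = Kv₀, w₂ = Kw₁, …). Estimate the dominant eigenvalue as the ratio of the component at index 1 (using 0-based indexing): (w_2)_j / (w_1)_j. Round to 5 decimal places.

λ ≈ 6.25000

w1 = Kv₀ = (4·0 + 3·1; 3·0 + 4·1) = (3, 4)
w2 = Kw1 = (4·3 + 3·4; 3·3 + 4·4) = (24, 25)
Ratio at component: 25 / 4 = 6.25000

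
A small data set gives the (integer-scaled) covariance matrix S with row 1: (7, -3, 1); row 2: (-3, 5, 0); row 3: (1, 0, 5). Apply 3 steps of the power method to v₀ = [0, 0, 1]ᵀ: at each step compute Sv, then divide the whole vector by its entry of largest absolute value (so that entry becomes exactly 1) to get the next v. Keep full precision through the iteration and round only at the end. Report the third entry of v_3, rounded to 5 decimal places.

Sv0 = (1.000000, 0.000000, 5.000000); divide by 5.000000 → v1 = (0.200000, 0.000000, 1.000000)
Sv1 = (2.400000, -0.600000, 5.200000); divide by 5.200000 → v2 = (0.461538, -0.115385, 1.000000)
Sv2 = (4.576923, -1.961538, 5.461538); divide by 5.461538 → v3 = (0.838028, -0.359155, 1.000000)
Requested entry of v3: 142/142 = 1.00000

1.00000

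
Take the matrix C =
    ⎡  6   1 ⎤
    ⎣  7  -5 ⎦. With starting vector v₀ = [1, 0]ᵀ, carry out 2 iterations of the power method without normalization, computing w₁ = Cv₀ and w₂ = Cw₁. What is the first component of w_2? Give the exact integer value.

w1 = Cv₀ = (6·1 + 1·0; 7·1 + (-5)·0) = (6, 7)
w2 = Cw1 = (6·6 + 1·7; 7·6 + (-5)·7) = (43, 7)
The requested component of w2 is 43.

43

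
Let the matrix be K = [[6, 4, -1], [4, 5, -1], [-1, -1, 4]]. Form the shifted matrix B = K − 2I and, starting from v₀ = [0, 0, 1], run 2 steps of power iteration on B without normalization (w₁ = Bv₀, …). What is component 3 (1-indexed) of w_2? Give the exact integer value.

B = K − 2I has rows (4, 4, -1); (4, 3, -1); (-1, -1, 2)
w1 = Bv₀ = (4·0 + 4·0 + (-1)·1; 4·0 + 3·0 + (-1)·1; (-1)·0 + (-1)·0 + 2·1) = (-1, -1, 2)
w2 = Bw1 = (4·(-1) + 4·(-1) + (-1)·2; 4·(-1) + 3·(-1) + (-1)·2; (-1)·(-1) + (-1)·(-1) + 2·2) = (-10, -9, 6)
Requested component of w2: 6

6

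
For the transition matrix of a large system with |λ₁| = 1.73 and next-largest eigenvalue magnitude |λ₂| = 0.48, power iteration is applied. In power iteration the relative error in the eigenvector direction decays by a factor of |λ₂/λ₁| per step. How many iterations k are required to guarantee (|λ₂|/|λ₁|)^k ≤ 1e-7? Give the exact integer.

|λ₂/λ₁| = 0.48/1.73 = 0.27746
Need k ≥ ln(1e-7) / ln(0.27746) = -16.1181 / -1.2821 ≈ 12.572
Smallest integer k satisfying the bound: 13

13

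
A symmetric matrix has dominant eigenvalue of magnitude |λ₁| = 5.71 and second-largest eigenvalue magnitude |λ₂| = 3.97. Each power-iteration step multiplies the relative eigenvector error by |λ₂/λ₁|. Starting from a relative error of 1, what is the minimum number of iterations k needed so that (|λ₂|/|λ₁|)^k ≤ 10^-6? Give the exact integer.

|λ₂/λ₁| = 3.97/5.71 = 0.69527
Need k ≥ ln(10^-6) / ln(0.69527) = -13.8155 / -0.3635 ≈ 38.012
Smallest integer k satisfying the bound: 39

39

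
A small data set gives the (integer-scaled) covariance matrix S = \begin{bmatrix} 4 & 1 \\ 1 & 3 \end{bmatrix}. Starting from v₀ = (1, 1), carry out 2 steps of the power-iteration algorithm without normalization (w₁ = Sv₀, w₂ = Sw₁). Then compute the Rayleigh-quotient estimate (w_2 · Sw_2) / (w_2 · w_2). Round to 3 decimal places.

w1 = Sv₀ = (5, 4)
w2 = Sw1 = (24, 17)
Sw2 = (113, 75)
w2·Sw2 = 24·113 + 17·75 = 3987; w2·w2 = 24·24 + 17·17 = 865
λ ≈ 3987/865 = 4.609

4.609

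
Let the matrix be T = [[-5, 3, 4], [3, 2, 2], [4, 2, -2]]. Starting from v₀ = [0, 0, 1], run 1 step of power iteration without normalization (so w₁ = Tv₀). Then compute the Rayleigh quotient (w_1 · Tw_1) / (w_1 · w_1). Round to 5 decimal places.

-4.66667

w1 = Tv₀ = (4, 2, -2)
Tw1 = (-22, 12, 24)
w1·Tw1 = 4·(-22) + 2·12 + (-2)·24 = -112; w1·w1 = 4·4 + 2·2 + (-2)·(-2) = 24
λ ≈ -112/24 = -4.66667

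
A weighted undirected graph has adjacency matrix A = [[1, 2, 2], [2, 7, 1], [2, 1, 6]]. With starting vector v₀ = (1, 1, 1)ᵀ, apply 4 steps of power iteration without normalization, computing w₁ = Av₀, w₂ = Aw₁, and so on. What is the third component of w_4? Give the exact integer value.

5235

w1 = Av₀ = (1·1 + 2·1 + 2·1; 2·1 + 7·1 + 1·1; 2·1 + 1·1 + 6·1) = (5, 10, 9)
w2 = Aw1 = (1·5 + 2·10 + 2·9; 2·5 + 7·10 + 1·9; 2·5 + 1·10 + 6·9) = (43, 89, 74)
w3 = Aw2 = (369, 783, 619)
w4 = Aw3 = (3173, 6838, 5235)
The requested component of w4 is 5235.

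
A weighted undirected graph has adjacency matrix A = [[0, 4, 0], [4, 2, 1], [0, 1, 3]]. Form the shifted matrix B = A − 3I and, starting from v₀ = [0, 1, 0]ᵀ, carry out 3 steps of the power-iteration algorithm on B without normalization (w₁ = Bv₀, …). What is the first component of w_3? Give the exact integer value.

120

B = A − 3I has rows (-3, 4, 0); (4, -1, 1); (0, 1, 0)
w1 = Bv₀ = ((-3)·0 + 4·1 + 0·0; 4·0 + (-1)·1 + 1·0; 0·0 + 1·1 + 0·0) = (4, -1, 1)
w2 = Bw1 = ((-3)·4 + 4·(-1) + 0·1; 4·4 + (-1)·(-1) + 1·1; 0·4 + 1·(-1) + 0·1) = (-16, 18, -1)
w3 = Bw2 = (120, -83, 18)
Requested component of w3: 120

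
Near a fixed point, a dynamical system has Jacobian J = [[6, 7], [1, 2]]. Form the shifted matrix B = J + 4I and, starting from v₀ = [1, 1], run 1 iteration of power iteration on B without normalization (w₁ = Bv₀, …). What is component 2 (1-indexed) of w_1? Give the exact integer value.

B = J + 4I has rows (10, 7); (1, 6)
w1 = Bv₀ = (10·1 + 7·1; 1·1 + 6·1) = (17, 7)
Requested component of w1: 7

7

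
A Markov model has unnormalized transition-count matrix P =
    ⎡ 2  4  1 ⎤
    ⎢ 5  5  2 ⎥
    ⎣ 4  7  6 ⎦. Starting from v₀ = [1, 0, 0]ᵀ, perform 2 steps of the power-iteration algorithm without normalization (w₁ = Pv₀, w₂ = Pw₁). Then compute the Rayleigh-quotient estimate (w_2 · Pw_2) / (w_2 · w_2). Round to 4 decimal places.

11.7793

w1 = Pv₀ = (2·1 + 4·0 + 1·0; 5·1 + 5·0 + 2·0; 4·1 + 7·0 + 6·0) = (2, 5, 4)
w2 = Pw1 = (2·2 + 4·5 + 1·4; 5·2 + 5·5 + 2·4; 4·2 + 7·5 + 6·4) = (28, 43, 67)
Pw2 = (295, 489, 815)
w2·Pw2 = 28·295 + 43·489 + 67·815 = 83892; w2·w2 = 28·28 + 43·43 + 67·67 = 7122
λ ≈ 83892/7122 = 11.7793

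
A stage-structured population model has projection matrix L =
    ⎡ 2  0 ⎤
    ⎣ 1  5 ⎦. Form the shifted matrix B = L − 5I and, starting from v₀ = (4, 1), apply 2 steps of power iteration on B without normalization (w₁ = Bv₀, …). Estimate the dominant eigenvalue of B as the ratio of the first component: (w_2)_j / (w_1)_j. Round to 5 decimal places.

-3.00000

B = L − 5I has rows (-3, 0); (1, 0)
w1 = Bv₀ = ((-3)·4 + 0·1; 1·4 + 0·1) = (-12, 4)
w2 = Bw1 = ((-3)·(-12) + 0·4; 1·(-12) + 0·4) = (36, -12)
Ratio: 36/-12 = -3.00000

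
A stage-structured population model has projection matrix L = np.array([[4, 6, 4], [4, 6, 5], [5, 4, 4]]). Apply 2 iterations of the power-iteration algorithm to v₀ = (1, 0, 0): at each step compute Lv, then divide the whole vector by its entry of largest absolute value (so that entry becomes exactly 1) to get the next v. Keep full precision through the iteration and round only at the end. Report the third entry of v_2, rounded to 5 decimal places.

Lv0 = (4.000000, 4.000000, 5.000000); divide by 5.000000 → v1 = (0.800000, 0.800000, 1.000000)
Lv1 = (12.000000, 13.000000, 11.200000); divide by 13.000000 → v2 = (0.923077, 1.000000, 0.861538)
Requested entry of v2: 56/65 = 0.86154

0.86154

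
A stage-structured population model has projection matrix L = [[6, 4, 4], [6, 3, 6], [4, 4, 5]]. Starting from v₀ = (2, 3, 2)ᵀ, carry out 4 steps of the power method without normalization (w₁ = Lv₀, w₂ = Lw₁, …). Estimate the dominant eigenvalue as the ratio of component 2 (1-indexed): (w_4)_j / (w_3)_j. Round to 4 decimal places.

w1 = Lv₀ = (32, 33, 30)
w2 = Lw1 = (444, 471, 410)
w3 = Lw2 = (6188, 6537, 5710)
w4 = Lw3 = (86116, 90999, 79450)
Ratio at component: 90999 / 6537 = 13.9206

λ ≈ 13.9206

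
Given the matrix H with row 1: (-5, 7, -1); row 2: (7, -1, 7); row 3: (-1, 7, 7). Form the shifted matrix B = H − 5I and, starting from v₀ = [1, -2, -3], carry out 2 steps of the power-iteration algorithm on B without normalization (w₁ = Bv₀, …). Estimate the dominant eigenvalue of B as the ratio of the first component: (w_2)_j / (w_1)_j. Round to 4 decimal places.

B = H − 5I has rows (-10, 7, -1); (7, -6, 7); (-1, 7, 2)
w1 = Bv₀ = (-21, -2, -21)
w2 = Bw1 = (217, -282, -35)
Ratio: 217/-21 = -10.3333

μ ≈ -10.3333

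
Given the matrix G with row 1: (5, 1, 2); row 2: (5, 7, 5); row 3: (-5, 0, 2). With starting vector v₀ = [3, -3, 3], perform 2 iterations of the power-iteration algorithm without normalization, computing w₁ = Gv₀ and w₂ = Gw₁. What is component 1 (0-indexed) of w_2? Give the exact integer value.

w1 = Gv₀ = (18, 9, -9)
w2 = Gw1 = (81, 108, -108)
The requested component of w2 is 108.

108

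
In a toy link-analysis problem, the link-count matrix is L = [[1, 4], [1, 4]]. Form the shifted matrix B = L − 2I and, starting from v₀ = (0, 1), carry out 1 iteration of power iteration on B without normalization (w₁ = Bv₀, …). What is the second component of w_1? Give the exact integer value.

2

B = L − 2I has rows (-1, 4); (1, 2)
w1 = Bv₀ = (4, 2)
Requested component of w1: 2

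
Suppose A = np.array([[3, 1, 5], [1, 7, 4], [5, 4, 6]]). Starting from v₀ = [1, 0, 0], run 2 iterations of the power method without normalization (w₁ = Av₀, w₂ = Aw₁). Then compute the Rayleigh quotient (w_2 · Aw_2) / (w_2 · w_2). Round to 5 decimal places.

w1 = Av₀ = (3·1 + 1·0 + 5·0; 1·1 + 7·0 + 4·0; 5·1 + 4·0 + 6·0) = (3, 1, 5)
w2 = Aw1 = (3·3 + 1·1 + 5·5; 1·3 + 7·1 + 4·5; 5·3 + 4·1 + 6·5) = (35, 30, 49)
Aw2 = (380, 441, 589)
w2·Aw2 = 35·380 + 30·441 + 49·589 = 55391; w2·w2 = 35·35 + 30·30 + 49·49 = 4526
λ ≈ 55391/4526 = 12.23840

λ ≈ 12.23840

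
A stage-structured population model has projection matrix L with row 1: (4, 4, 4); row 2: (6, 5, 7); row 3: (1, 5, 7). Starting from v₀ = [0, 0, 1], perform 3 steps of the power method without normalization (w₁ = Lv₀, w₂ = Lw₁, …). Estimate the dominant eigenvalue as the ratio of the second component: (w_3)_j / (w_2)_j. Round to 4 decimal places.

λ ≈ 14.7037

w1 = Lv₀ = (4·0 + 4·0 + 4·1; 6·0 + 5·0 + 7·1; 1·0 + 5·0 + 7·1) = (4, 7, 7)
w2 = Lw1 = (4·4 + 4·7 + 4·7; 6·4 + 5·7 + 7·7; 1·4 + 5·7 + 7·7) = (72, 108, 88)
w3 = Lw2 = (1072, 1588, 1228)
Ratio at component: 1588 / 108 = 14.7037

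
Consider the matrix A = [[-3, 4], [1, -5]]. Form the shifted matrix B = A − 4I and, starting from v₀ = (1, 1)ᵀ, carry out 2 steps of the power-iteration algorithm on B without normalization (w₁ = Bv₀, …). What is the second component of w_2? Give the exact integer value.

69

B = A − 4I has rows (-7, 4); (1, -9)
w1 = Bv₀ = (-3, -8)
w2 = Bw1 = (-11, 69)
Requested component of w2: 69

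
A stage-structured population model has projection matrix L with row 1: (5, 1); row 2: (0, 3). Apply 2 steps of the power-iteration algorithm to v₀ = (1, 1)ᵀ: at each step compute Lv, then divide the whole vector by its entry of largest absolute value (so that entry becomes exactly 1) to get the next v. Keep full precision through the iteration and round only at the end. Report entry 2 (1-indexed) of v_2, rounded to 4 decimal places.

0.2727

Lv0 = (6.00000, 3.00000); divide by 6.00000 → v1 = (1.00000, 0.50000)
Lv1 = (5.50000, 1.50000); divide by 5.50000 → v2 = (1.00000, 0.27273)
Requested entry of v2: 9/33 = 0.2727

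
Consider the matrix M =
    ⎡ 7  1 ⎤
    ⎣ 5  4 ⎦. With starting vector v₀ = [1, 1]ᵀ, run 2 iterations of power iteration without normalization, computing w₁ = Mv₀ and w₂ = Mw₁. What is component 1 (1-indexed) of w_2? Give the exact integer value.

65

w1 = Mv₀ = (8, 9)
w2 = Mw1 = (65, 76)
The requested component of w2 is 65.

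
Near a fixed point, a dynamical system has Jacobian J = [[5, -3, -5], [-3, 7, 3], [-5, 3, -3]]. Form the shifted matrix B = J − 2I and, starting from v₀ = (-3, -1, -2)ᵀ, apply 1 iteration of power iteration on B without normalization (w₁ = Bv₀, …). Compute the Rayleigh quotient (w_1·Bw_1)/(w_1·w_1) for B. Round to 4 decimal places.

B = J − 2I has rows (3, -3, -5); (-3, 5, 3); (-5, 3, -5)
w1 = Bv₀ = (3·(-3) + (-3)·(-1) + (-5)·(-2); (-3)·(-3) + 5·(-1) + 3·(-2); (-5)·(-3) + 3·(-1) + (-5)·(-2)) = (4, -2, 22)
Bw1 = (-92, 44, -136)
w1·Bw1 = -3448; w1·w1 = 504; μ ≈ -3448/504 = -6.8413

μ ≈ -6.8413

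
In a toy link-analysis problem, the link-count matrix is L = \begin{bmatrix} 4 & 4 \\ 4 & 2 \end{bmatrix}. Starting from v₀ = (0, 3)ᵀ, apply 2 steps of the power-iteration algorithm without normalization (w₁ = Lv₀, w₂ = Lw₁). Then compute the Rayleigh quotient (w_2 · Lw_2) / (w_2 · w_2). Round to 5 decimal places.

w1 = Lv₀ = (4·0 + 4·3; 4·0 + 2·3) = (12, 6)
w2 = Lw1 = (4·12 + 4·6; 4·12 + 2·6) = (72, 60)
Lw2 = (528, 408)
w2·Lw2 = 72·528 + 60·408 = 62496; w2·w2 = 72·72 + 60·60 = 8784
λ ≈ 62496/8784 = 7.11475

7.11475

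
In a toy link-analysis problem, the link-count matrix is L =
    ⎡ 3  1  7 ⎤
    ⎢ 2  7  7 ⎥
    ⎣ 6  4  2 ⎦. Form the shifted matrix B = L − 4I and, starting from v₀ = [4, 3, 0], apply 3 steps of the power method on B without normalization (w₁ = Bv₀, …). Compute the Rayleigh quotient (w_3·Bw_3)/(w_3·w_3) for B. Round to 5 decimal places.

B = L − 4I has rows (-1, 1, 7); (2, 3, 7); (6, 4, -2)
w1 = Bv₀ = (-1, 17, 36)
w2 = Bw1 = (270, 301, -10)
w3 = Bw2 = (-39, 1373, 2844)
Bw3 = (21320, 23949, -430)
w3·Bw3 = 30827577; w3·w3 = 9974986; μ ≈ 30827577/9974986 = 3.09049

μ ≈ 3.09049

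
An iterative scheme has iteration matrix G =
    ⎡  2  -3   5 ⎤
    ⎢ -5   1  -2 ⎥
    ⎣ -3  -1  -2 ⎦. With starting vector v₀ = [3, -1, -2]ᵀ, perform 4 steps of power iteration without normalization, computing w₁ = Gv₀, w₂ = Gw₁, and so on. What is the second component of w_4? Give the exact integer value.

-637

w1 = Gv₀ = (-1, -12, -4)
w2 = Gw1 = (14, 1, 23)
w3 = Gw2 = (140, -115, -89)
w4 = Gw3 = (180, -637, -127)
The requested component of w4 is -637.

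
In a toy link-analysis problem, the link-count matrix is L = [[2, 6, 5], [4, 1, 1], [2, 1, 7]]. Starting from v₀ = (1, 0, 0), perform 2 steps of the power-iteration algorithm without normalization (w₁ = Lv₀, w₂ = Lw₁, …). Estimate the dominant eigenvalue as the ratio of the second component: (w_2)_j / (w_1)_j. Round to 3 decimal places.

w1 = Lv₀ = (2, 4, 2)
w2 = Lw1 = (38, 14, 22)
Ratio at component: 14 / 4 = 3.500

λ ≈ 3.500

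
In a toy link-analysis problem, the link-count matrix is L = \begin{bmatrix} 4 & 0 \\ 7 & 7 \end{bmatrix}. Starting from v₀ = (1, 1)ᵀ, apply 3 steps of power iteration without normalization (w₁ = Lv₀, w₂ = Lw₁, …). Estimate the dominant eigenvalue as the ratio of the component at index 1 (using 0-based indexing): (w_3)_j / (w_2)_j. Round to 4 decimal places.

w1 = Lv₀ = (4, 14)
w2 = Lw1 = (16, 126)
w3 = Lw2 = (64, 994)
Ratio at component: 994 / 126 = 7.8889

7.8889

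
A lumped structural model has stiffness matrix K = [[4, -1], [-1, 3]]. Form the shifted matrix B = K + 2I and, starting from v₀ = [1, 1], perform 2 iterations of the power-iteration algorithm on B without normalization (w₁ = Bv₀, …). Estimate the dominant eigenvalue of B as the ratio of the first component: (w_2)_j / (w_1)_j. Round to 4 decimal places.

B = K + 2I has rows (6, -1); (-1, 5)
w1 = Bv₀ = (5, 4)
w2 = Bw1 = (26, 15)
Ratio: 26/5 = 5.2000

μ ≈ 5.2000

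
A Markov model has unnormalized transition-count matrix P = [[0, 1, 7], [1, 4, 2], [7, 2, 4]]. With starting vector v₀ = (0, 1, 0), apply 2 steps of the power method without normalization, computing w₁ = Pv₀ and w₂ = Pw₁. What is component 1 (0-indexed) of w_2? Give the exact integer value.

w1 = Pv₀ = (1, 4, 2)
w2 = Pw1 = (18, 21, 23)
The requested component of w2 is 21.

21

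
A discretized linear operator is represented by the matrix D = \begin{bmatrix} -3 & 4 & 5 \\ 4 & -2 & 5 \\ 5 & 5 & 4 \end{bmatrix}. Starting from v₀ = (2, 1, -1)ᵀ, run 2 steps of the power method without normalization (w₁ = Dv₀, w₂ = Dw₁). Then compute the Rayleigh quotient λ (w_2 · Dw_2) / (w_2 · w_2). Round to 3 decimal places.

w1 = Dv₀ = ((-3)·2 + 4·1 + 5·(-1); 4·2 + (-2)·1 + 5·(-1); 5·2 + 5·1 + 4·(-1)) = (-7, 1, 11)
w2 = Dw1 = ((-3)·(-7) + 4·1 + 5·11; 4·(-7) + (-2)·1 + 5·11; 5·(-7) + 5·1 + 4·11) = (80, 25, 14)
Dw2 = (-70, 340, 581)
w2·Dw2 = 80·(-70) + 25·340 + 14·581 = 11034; w2·w2 = 80·80 + 25·25 + 14·14 = 7221
λ ≈ 11034/7221 = 1.528

1.528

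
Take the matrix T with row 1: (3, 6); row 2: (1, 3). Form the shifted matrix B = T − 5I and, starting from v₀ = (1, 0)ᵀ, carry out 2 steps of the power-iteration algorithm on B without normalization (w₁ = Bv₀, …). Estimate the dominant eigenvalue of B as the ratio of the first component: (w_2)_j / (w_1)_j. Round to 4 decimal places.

B = T − 5I has rows (-2, 6); (1, -2)
w1 = Bv₀ = ((-2)·1 + 6·0; 1·1 + (-2)·0) = (-2, 1)
w2 = Bw1 = ((-2)·(-2) + 6·1; 1·(-2) + (-2)·1) = (10, -4)
Ratio: 10/-2 = -5.0000

μ ≈ -5.0000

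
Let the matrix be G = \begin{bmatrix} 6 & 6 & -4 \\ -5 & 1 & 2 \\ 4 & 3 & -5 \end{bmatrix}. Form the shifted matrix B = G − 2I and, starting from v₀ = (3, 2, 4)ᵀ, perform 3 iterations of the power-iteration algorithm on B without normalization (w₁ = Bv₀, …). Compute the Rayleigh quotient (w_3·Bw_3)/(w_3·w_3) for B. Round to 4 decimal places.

B = G − 2I has rows (4, 6, -4); (-5, -1, 2); (4, 3, -7)
w1 = Bv₀ = (4·3 + 6·2 + (-4)·4; (-5)·3 + (-1)·2 + 2·4; 4·3 + 3·2 + (-7)·4) = (8, -9, -10)
w2 = Bw1 = (4·8 + 6·(-9) + (-4)·(-10); (-5)·8 + (-1)·(-9) + 2·(-10); 4·8 + 3·(-9) + (-7)·(-10)) = (18, -51, 75)
w3 = Bw2 = (-534, 111, -606)
Bw3 = (954, 1347, 2439)
w3·Bw3 = -1837953; w3·w3 = 664713; μ ≈ -1837953/664713 = -2.7650

μ ≈ -2.7650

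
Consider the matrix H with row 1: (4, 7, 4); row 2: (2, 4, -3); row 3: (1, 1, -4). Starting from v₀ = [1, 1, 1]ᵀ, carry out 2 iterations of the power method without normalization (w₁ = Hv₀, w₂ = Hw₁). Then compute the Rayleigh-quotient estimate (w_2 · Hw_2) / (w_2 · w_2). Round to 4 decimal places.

λ ≈ 7.9863

w1 = Hv₀ = (4·1 + 7·1 + 4·1; 2·1 + 4·1 + (-3)·1; 1·1 + 1·1 + (-4)·1) = (15, 3, -2)
w2 = Hw1 = (4·15 + 7·3 + 4·(-2); 2·15 + 4·3 + (-3)·(-2); 1·15 + 1·3 + (-4)·(-2)) = (73, 48, 26)
Hw2 = (732, 260, 17)
w2·Hw2 = 73·732 + 48·260 + 26·17 = 66358; w2·w2 = 73·73 + 48·48 + 26·26 = 8309
λ ≈ 66358/8309 = 7.9863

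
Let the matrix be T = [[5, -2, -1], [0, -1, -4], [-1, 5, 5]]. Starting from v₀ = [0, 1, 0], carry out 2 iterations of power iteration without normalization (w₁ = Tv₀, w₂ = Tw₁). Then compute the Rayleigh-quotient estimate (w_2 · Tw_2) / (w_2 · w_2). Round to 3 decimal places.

2.529

w1 = Tv₀ = (-2, -1, 5)
w2 = Tw1 = (-13, -19, 22)
Tw2 = (-49, -69, 28)
w2·Tw2 = (-13)·(-49) + (-19)·(-69) + 22·28 = 2564; w2·w2 = (-13)·(-13) + (-19)·(-19) + 22·22 = 1014
λ ≈ 2564/1014 = 2.529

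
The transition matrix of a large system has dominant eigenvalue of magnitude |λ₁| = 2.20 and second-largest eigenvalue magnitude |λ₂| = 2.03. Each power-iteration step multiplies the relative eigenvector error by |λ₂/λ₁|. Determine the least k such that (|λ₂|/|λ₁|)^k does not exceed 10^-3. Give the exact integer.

86

|λ₂/λ₁| = 2.03/2.20 = 0.92273
Need k ≥ ln(10^-3) / ln(0.92273) = -6.9078 / -0.0804 ≈ 85.894
Smallest integer k satisfying the bound: 86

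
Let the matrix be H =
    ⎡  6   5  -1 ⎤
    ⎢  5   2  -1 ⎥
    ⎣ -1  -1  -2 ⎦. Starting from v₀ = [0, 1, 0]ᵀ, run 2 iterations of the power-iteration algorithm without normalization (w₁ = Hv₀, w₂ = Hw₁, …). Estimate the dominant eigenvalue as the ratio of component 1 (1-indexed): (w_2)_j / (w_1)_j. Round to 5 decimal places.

w1 = Hv₀ = (6·0 + 5·1 + (-1)·0; 5·0 + 2·1 + (-1)·0; (-1)·0 + (-1)·1 + (-2)·0) = (5, 2, -1)
w2 = Hw1 = (6·5 + 5·2 + (-1)·(-1); 5·5 + 2·2 + (-1)·(-1); (-1)·5 + (-1)·2 + (-2)·(-1)) = (41, 30, -5)
Ratio at component: 41 / 5 = 8.20000

8.20000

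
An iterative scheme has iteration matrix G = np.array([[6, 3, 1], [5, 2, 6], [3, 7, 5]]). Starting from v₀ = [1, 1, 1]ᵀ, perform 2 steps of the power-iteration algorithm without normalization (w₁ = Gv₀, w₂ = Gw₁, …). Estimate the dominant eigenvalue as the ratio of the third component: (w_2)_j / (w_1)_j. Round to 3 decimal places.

w1 = Gv₀ = (6·1 + 3·1 + 1·1; 5·1 + 2·1 + 6·1; 3·1 + 7·1 + 5·1) = (10, 13, 15)
w2 = Gw1 = (6·10 + 3·13 + 1·15; 5·10 + 2·13 + 6·15; 3·10 + 7·13 + 5·15) = (114, 166, 196)
Ratio at component: 196 / 15 = 13.067

13.067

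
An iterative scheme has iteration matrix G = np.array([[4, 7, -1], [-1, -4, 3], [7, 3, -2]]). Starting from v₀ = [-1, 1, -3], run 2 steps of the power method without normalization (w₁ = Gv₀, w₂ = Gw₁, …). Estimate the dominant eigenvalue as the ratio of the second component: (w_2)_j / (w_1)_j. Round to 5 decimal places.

w1 = Gv₀ = (6, -12, 2)
w2 = Gw1 = (-62, 48, 2)
Ratio at component: 48 / -12 = -4.00000

λ ≈ -4.00000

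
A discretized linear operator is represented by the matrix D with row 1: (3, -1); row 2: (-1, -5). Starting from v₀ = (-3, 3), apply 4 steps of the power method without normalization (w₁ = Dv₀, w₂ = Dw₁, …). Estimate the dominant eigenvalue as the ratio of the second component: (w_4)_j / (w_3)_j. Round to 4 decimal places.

-5.4286

w1 = Dv₀ = (3·(-3) + (-1)·3; (-1)·(-3) + (-5)·3) = (-12, -12)
w2 = Dw1 = (3·(-12) + (-1)·(-12); (-1)·(-12) + (-5)·(-12)) = (-24, 72)
w3 = Dw2 = (-144, -336)
w4 = Dw3 = (-96, 1824)
Ratio at component: 1824 / -336 = -5.4286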